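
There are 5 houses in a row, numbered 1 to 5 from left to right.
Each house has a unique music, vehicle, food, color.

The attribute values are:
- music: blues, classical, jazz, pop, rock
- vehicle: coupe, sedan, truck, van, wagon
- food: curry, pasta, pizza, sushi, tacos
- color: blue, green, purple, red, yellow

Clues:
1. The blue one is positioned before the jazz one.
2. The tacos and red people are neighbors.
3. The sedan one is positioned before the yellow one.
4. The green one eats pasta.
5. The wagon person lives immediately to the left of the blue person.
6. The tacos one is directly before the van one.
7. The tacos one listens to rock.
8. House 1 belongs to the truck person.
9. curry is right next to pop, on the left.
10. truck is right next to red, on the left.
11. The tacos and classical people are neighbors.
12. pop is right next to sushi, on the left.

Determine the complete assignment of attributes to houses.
Solution:

House | Music | Vehicle | Food | Color
--------------------------------------
  1   | rock | truck | tacos | purple
  2   | classical | van | curry | red
  3   | pop | wagon | pasta | green
  4   | blues | sedan | sushi | blue
  5   | jazz | coupe | pizza | yellow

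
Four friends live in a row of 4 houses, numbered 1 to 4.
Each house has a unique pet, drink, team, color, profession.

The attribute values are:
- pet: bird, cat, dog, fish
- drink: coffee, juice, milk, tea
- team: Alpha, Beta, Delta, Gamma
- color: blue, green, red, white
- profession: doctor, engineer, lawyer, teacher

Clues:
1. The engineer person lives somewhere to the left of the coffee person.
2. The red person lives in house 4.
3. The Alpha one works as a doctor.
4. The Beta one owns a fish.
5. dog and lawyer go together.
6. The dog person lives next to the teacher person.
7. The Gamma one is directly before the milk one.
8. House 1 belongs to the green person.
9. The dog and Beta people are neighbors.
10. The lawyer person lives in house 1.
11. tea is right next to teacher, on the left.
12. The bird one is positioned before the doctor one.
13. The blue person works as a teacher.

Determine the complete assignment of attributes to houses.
Solution:

House | Pet | Drink | Team | Color | Profession
-----------------------------------------------
  1   | dog | tea | Gamma | green | lawyer
  2   | fish | milk | Beta | blue | teacher
  3   | bird | juice | Delta | white | engineer
  4   | cat | coffee | Alpha | red | doctor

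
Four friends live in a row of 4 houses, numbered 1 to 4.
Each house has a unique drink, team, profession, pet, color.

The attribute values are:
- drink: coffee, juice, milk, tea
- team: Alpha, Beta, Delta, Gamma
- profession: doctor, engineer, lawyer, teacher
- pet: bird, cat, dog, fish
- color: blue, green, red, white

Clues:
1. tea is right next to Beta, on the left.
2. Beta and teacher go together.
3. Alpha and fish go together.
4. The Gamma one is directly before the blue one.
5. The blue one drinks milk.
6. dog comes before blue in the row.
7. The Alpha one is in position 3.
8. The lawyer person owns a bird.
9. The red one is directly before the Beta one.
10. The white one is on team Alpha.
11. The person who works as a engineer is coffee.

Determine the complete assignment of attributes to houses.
Solution:

House | Drink | Team | Profession | Pet | Color
-----------------------------------------------
  1   | tea | Gamma | doctor | dog | red
  2   | milk | Beta | teacher | cat | blue
  3   | coffee | Alpha | engineer | fish | white
  4   | juice | Delta | lawyer | bird | green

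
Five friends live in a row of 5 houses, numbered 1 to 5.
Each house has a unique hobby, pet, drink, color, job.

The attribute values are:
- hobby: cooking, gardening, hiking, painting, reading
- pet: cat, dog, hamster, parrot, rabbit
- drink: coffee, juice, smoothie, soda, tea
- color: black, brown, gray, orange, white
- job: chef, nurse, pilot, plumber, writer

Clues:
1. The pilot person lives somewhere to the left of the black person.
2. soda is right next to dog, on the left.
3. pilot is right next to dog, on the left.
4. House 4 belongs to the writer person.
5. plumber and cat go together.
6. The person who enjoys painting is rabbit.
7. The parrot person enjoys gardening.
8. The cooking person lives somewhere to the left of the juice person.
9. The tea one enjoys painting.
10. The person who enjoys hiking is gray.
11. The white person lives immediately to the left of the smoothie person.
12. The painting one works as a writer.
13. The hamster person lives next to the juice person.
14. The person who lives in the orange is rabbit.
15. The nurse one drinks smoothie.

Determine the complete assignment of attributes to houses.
Solution:

House | Hobby | Pet | Drink | Color | Job
-----------------------------------------
  1   | cooking | hamster | soda | brown | pilot
  2   | reading | dog | juice | white | chef
  3   | gardening | parrot | smoothie | black | nurse
  4   | painting | rabbit | tea | orange | writer
  5   | hiking | cat | coffee | gray | plumber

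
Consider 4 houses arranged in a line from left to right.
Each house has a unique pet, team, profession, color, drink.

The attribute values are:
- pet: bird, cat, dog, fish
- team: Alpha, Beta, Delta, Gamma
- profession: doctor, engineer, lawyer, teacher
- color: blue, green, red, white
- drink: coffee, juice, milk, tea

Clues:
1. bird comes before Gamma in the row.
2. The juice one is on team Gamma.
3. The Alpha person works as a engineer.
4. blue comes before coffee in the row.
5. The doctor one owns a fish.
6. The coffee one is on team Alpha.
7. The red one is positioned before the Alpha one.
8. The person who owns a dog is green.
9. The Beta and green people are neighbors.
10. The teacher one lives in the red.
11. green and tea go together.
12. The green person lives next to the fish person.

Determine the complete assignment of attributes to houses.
Solution:

House | Pet | Team | Profession | Color | Drink
-----------------------------------------------
  1   | bird | Beta | teacher | red | milk
  2   | dog | Delta | lawyer | green | tea
  3   | fish | Gamma | doctor | blue | juice
  4   | cat | Alpha | engineer | white | coffee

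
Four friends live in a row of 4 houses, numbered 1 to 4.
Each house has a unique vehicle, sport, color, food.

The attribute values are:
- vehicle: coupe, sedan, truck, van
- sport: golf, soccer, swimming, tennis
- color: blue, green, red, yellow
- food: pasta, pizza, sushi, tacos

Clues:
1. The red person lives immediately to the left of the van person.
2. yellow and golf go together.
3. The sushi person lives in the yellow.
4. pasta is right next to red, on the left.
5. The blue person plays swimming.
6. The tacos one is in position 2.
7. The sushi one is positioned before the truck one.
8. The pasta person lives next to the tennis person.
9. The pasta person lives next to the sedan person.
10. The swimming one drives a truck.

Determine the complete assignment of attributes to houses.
Solution:

House | Vehicle | Sport | Color | Food
--------------------------------------
  1   | coupe | soccer | green | pasta
  2   | sedan | tennis | red | tacos
  3   | van | golf | yellow | sushi
  4   | truck | swimming | blue | pizza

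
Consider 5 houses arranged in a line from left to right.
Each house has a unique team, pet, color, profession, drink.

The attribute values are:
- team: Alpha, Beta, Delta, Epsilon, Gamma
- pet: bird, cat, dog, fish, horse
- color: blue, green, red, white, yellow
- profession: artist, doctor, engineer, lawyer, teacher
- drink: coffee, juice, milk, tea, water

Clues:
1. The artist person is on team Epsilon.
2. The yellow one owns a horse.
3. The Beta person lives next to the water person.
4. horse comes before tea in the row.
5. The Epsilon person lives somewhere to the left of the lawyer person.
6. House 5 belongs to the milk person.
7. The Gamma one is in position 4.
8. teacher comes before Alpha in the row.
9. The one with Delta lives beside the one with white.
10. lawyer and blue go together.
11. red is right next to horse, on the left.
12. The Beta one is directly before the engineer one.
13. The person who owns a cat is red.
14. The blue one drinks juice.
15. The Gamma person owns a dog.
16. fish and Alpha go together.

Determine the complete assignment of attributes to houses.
Solution:

House | Team | Pet | Color | Profession | Drink
-----------------------------------------------
  1   | Beta | cat | red | teacher | coffee
  2   | Delta | horse | yellow | engineer | water
  3   | Epsilon | bird | white | artist | tea
  4   | Gamma | dog | blue | lawyer | juice
  5   | Alpha | fish | green | doctor | milk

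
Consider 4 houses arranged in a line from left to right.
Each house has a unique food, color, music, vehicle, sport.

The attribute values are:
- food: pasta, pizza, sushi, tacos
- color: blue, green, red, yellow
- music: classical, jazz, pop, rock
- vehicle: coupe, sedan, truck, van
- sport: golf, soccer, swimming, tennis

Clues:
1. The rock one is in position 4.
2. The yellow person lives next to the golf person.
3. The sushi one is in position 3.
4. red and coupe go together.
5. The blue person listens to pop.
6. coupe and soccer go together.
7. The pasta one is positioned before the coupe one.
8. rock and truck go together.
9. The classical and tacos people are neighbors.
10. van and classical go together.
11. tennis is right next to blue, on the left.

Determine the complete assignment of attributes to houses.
Solution:

House | Food | Color | Music | Vehicle | Sport
----------------------------------------------
  1   | pasta | yellow | classical | van | tennis
  2   | tacos | blue | pop | sedan | golf
  3   | sushi | red | jazz | coupe | soccer
  4   | pizza | green | rock | truck | swimming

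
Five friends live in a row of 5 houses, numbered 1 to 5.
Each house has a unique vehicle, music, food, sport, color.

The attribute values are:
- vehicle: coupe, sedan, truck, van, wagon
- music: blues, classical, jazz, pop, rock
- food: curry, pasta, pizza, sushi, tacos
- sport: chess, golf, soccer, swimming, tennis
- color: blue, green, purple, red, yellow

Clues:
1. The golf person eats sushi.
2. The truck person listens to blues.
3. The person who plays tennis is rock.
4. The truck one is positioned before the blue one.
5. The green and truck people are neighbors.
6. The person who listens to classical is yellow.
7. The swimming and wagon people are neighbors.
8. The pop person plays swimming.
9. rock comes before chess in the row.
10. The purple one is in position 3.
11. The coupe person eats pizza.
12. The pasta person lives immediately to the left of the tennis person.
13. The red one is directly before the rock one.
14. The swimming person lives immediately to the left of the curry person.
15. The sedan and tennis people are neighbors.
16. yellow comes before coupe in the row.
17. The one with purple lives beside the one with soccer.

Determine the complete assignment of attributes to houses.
Solution:

House | Vehicle | Music | Food | Sport | Color
----------------------------------------------
  1   | sedan | pop | pasta | swimming | red
  2   | wagon | rock | curry | tennis | green
  3   | truck | blues | sushi | golf | purple
  4   | van | classical | tacos | soccer | yellow
  5   | coupe | jazz | pizza | chess | blue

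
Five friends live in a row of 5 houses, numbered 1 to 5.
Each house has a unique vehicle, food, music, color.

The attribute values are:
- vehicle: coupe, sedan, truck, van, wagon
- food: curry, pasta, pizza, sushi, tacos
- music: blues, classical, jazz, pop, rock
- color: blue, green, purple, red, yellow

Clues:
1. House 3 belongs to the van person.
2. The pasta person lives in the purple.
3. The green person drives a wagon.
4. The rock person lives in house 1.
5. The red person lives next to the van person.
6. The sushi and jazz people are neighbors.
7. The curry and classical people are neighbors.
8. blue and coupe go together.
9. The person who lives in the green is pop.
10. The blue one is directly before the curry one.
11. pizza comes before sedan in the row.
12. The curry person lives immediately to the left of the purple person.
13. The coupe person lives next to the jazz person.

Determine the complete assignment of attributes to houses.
Solution:

House | Vehicle | Food | Music | Color
--------------------------------------
  1   | coupe | sushi | rock | blue
  2   | truck | curry | jazz | red
  3   | van | pasta | classical | purple
  4   | wagon | pizza | pop | green
  5   | sedan | tacos | blues | yellow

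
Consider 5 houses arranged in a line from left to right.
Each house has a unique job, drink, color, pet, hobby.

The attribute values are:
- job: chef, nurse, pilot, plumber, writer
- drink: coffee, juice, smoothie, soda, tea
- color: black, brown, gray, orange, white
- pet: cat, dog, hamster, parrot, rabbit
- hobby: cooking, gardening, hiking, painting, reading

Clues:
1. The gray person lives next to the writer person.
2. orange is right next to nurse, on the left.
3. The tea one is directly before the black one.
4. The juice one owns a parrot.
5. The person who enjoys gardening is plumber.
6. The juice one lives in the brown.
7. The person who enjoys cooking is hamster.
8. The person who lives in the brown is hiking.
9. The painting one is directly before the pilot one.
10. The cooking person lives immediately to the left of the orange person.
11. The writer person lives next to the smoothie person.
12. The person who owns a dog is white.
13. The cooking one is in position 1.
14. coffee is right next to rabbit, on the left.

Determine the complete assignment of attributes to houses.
Solution:

House | Job | Drink | Color | Pet | Hobby
-----------------------------------------
  1   | chef | coffee | gray | hamster | cooking
  2   | writer | tea | orange | rabbit | reading
  3   | nurse | smoothie | black | cat | painting
  4   | pilot | juice | brown | parrot | hiking
  5   | plumber | soda | white | dog | gardening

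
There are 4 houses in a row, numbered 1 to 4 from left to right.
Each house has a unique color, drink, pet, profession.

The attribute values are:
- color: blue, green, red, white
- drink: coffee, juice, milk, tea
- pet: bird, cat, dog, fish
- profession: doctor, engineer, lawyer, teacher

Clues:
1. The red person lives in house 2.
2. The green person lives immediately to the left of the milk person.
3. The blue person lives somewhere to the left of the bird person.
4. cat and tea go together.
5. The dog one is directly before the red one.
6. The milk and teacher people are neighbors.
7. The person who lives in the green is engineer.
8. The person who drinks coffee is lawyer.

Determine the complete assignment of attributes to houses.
Solution:

House | Color | Drink | Pet | Profession
----------------------------------------
  1   | green | juice | dog | engineer
  2   | red | milk | fish | doctor
  3   | blue | tea | cat | teacher
  4   | white | coffee | bird | lawyer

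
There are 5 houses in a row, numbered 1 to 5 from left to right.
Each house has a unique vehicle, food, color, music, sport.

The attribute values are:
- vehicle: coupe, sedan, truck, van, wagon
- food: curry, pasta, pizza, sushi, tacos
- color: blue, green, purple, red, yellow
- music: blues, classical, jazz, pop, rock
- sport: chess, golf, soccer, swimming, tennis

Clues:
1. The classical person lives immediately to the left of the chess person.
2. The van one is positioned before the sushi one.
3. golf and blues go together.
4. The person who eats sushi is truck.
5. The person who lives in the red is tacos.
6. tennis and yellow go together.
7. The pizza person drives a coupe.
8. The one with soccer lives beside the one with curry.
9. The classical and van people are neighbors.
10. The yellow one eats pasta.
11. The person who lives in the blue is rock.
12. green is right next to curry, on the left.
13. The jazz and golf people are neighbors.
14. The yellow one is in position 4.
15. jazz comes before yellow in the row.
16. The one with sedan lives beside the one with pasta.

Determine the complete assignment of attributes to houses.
Solution:

House | Vehicle | Food | Color | Music | Sport
----------------------------------------------
  1   | coupe | pizza | green | classical | soccer
  2   | van | curry | purple | jazz | chess
  3   | sedan | tacos | red | blues | golf
  4   | wagon | pasta | yellow | pop | tennis
  5   | truck | sushi | blue | rock | swimming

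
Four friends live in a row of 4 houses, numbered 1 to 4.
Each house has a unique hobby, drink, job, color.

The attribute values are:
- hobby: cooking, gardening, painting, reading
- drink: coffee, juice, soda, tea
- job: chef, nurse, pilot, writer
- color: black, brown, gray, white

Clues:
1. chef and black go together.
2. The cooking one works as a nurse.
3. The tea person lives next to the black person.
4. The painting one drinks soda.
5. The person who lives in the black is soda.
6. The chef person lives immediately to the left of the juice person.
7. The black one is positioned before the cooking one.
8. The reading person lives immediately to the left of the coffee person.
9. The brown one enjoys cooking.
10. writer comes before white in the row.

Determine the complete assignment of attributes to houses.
Solution:

House | Hobby | Drink | Job | Color
-----------------------------------
  1   | gardening | tea | writer | gray
  2   | painting | soda | chef | black
  3   | reading | juice | pilot | white
  4   | cooking | coffee | nurse | brown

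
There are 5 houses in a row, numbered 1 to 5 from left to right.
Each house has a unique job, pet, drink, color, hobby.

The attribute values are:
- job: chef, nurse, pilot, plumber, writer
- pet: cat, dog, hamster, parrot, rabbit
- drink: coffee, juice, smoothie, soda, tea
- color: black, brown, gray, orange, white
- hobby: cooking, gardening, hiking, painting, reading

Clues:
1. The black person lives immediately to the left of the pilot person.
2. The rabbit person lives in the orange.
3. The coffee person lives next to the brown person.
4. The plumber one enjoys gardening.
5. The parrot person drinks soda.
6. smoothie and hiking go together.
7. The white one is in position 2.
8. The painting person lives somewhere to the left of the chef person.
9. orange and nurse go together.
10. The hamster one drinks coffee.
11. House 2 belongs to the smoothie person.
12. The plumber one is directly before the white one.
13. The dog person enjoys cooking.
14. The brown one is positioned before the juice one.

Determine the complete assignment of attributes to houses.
Solution:

House | Job | Pet | Drink | Color | Hobby
-----------------------------------------
  1   | plumber | parrot | soda | black | gardening
  2   | pilot | cat | smoothie | white | hiking
  3   | writer | hamster | coffee | gray | painting
  4   | chef | dog | tea | brown | cooking
  5   | nurse | rabbit | juice | orange | reading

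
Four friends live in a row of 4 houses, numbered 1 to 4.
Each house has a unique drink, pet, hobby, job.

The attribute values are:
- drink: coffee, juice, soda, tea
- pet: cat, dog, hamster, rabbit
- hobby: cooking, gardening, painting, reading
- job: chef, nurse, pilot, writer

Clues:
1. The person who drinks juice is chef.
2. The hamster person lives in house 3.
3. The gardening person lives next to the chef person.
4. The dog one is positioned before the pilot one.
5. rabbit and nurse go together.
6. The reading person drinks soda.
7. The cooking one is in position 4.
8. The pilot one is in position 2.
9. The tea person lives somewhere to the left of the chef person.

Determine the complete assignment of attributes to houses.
Solution:

House | Drink | Pet | Hobby | Job
---------------------------------
  1   | soda | dog | reading | writer
  2   | tea | cat | gardening | pilot
  3   | juice | hamster | painting | chef
  4   | coffee | rabbit | cooking | nurse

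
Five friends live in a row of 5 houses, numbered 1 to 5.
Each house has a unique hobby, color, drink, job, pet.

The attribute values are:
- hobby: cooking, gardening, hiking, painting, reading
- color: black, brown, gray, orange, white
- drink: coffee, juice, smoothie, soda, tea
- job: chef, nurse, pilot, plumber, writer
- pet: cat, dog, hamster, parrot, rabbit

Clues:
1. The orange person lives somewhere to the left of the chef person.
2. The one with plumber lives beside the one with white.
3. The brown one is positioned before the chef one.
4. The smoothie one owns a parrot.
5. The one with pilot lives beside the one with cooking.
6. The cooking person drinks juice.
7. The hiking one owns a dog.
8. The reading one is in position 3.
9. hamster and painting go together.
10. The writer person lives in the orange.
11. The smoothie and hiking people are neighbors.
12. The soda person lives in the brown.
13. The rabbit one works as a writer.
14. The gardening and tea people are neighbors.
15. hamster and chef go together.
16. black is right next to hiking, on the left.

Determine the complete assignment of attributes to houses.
Solution:

House | Hobby | Color | Drink | Job | Pet
-----------------------------------------
  1   | gardening | black | smoothie | plumber | parrot
  2   | hiking | white | tea | nurse | dog
  3   | reading | brown | soda | pilot | cat
  4   | cooking | orange | juice | writer | rabbit
  5   | painting | gray | coffee | chef | hamster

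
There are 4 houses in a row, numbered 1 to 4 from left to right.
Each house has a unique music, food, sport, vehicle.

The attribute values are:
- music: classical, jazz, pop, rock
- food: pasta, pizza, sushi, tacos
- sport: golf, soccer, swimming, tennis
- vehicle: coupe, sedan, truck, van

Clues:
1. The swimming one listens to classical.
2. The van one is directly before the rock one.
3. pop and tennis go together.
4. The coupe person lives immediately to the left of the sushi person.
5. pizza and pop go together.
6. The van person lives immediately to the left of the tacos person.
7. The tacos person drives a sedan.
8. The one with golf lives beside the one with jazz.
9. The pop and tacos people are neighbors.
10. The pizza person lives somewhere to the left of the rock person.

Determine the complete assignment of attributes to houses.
Solution:

House | Music | Food | Sport | Vehicle
--------------------------------------
  1   | pop | pizza | tennis | van
  2   | rock | tacos | golf | sedan
  3   | jazz | pasta | soccer | coupe
  4   | classical | sushi | swimming | truck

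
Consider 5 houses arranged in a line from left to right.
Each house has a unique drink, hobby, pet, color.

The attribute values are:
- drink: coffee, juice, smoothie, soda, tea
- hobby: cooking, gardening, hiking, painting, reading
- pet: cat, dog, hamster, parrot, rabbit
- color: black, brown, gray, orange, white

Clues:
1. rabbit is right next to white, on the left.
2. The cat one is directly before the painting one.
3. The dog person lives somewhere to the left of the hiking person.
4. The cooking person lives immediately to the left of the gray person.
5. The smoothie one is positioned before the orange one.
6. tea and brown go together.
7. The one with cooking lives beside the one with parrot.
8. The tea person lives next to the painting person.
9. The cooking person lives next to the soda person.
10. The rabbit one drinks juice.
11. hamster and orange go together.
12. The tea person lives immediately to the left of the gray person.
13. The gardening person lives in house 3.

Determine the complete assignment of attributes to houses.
Solution:

House | Drink | Hobby | Pet | Color
-----------------------------------
  1   | tea | cooking | cat | brown
  2   | soda | painting | parrot | gray
  3   | juice | gardening | rabbit | black
  4   | smoothie | reading | dog | white
  5   | coffee | hiking | hamster | orange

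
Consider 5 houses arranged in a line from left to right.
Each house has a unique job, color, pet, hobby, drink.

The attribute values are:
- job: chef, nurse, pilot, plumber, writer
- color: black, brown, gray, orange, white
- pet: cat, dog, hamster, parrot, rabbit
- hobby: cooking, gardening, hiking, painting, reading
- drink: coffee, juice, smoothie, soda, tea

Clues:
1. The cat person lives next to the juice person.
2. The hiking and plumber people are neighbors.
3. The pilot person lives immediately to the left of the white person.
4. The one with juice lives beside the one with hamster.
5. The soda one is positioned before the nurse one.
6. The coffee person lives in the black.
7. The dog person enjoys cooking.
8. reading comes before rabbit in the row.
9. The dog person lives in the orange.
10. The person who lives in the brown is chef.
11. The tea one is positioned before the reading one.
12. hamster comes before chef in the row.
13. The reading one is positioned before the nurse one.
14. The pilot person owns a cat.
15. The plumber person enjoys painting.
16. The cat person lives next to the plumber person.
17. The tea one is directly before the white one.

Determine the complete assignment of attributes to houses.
Solution:

House | Job | Color | Pet | Hobby | Drink
-----------------------------------------
  1   | pilot | gray | cat | hiking | tea
  2   | plumber | white | parrot | painting | juice
  3   | writer | black | hamster | reading | coffee
  4   | chef | brown | rabbit | gardening | soda
  5   | nurse | orange | dog | cooking | smoothie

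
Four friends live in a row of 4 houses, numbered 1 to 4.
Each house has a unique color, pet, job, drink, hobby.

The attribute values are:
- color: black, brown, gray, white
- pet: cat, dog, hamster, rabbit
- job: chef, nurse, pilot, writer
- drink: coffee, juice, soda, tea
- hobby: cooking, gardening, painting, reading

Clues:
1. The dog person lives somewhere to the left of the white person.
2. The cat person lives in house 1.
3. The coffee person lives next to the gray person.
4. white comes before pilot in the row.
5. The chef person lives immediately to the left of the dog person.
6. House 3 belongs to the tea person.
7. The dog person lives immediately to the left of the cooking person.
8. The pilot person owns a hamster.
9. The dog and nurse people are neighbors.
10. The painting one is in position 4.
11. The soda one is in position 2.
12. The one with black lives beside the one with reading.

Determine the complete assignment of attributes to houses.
Solution:

House | Color | Pet | Job | Drink | Hobby
-----------------------------------------
  1   | black | cat | chef | coffee | gardening
  2   | gray | dog | writer | soda | reading
  3   | white | rabbit | nurse | tea | cooking
  4   | brown | hamster | pilot | juice | painting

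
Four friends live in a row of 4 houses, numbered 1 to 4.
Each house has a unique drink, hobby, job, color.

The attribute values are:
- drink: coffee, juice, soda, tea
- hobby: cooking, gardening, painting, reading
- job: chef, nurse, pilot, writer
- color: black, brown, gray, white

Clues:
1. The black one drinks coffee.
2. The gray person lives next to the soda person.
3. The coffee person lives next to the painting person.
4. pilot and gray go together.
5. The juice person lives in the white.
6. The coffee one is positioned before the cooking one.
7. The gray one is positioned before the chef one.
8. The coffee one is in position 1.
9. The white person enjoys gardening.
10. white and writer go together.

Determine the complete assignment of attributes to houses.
Solution:

House | Drink | Hobby | Job | Color
-----------------------------------
  1   | coffee | reading | nurse | black
  2   | tea | painting | pilot | gray
  3   | soda | cooking | chef | brown
  4   | juice | gardening | writer | white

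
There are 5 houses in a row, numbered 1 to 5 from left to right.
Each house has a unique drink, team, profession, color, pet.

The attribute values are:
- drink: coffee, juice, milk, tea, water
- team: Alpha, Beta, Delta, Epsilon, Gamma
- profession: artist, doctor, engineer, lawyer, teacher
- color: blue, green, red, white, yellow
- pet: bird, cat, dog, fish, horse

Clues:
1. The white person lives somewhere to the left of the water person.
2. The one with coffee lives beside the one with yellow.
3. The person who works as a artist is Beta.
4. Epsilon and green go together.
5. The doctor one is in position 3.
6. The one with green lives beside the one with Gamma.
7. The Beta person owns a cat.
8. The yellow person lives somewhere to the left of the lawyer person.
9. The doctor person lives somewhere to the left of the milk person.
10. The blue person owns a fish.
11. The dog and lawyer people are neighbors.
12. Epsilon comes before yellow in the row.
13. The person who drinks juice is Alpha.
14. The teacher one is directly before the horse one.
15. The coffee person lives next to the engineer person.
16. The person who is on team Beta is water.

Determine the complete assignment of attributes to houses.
Solution:

House | Drink | Team | Profession | Color | Pet
-----------------------------------------------
  1   | coffee | Epsilon | teacher | green | bird
  2   | tea | Gamma | engineer | yellow | horse
  3   | juice | Alpha | doctor | white | dog
  4   | milk | Delta | lawyer | blue | fish
  5   | water | Beta | artist | red | cat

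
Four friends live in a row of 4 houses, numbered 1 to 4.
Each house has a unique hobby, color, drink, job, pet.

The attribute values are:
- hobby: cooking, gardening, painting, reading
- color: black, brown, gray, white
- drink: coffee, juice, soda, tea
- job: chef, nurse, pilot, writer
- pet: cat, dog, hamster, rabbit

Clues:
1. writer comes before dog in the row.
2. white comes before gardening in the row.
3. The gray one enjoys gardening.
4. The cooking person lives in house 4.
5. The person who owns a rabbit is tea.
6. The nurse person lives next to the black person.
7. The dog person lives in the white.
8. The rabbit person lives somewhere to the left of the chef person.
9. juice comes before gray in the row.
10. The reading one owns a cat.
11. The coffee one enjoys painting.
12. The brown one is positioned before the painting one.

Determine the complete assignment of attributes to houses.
Solution:

House | Hobby | Color | Drink | Job | Pet
-----------------------------------------
  1   | reading | brown | juice | writer | cat
  2   | painting | white | coffee | pilot | dog
  3   | gardening | gray | tea | nurse | rabbit
  4   | cooking | black | soda | chef | hamster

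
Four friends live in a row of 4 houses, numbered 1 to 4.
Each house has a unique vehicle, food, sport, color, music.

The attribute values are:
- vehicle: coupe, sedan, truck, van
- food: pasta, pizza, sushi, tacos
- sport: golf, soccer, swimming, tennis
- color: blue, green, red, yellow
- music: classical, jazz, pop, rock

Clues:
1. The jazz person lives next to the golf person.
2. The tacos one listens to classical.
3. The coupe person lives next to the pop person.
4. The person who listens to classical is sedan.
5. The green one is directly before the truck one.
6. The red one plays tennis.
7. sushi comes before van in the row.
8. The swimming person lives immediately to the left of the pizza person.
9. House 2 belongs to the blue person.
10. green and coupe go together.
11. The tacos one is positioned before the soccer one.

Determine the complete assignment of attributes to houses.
Solution:

House | Vehicle | Food | Sport | Color | Music
----------------------------------------------
  1   | coupe | sushi | swimming | green | jazz
  2   | truck | pizza | golf | blue | pop
  3   | sedan | tacos | tennis | red | classical
  4   | van | pasta | soccer | yellow | rock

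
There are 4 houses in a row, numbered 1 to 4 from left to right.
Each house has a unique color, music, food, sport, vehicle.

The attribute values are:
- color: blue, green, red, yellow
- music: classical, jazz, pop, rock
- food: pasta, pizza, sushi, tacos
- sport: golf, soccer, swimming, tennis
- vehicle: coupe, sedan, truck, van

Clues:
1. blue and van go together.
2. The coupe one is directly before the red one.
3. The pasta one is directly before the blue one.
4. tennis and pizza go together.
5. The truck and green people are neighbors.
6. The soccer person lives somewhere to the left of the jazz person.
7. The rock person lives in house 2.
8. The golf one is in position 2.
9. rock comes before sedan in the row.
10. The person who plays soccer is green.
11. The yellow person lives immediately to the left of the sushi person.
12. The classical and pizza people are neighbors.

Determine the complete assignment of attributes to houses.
Solution:

House | Color | Music | Food | Sport | Vehicle
----------------------------------------------
  1   | yellow | pop | tacos | swimming | coupe
  2   | red | rock | sushi | golf | truck
  3   | green | classical | pasta | soccer | sedan
  4   | blue | jazz | pizza | tennis | van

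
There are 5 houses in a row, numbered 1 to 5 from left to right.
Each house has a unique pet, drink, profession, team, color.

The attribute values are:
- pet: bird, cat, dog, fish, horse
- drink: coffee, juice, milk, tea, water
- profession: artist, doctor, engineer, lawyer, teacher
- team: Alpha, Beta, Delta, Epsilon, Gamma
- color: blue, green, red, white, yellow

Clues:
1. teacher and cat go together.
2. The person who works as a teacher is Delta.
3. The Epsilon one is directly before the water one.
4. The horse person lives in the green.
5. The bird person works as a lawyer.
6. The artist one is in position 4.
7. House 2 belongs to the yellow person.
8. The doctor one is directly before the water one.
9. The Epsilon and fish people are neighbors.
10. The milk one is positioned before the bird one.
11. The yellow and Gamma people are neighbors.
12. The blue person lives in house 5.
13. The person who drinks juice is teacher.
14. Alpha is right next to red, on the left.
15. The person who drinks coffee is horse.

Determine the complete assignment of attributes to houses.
Solution:

House | Pet | Drink | Profession | Team | Color
-----------------------------------------------
  1   | dog | milk | doctor | Epsilon | white
  2   | fish | water | engineer | Alpha | yellow
  3   | bird | tea | lawyer | Gamma | red
  4   | horse | coffee | artist | Beta | green
  5   | cat | juice | teacher | Delta | blue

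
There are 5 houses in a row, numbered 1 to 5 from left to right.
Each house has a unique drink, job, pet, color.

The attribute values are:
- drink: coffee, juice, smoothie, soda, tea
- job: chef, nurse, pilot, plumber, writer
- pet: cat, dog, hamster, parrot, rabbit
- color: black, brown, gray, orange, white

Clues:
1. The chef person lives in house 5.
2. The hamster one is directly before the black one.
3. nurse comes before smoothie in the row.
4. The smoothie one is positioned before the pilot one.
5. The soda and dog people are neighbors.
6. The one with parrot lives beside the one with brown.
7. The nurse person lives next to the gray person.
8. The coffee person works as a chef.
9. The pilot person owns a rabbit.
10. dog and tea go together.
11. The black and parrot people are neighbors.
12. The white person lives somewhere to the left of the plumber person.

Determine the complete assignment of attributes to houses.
Solution:

House | Drink | Job | Pet | Color
---------------------------------
  1   | soda | writer | hamster | white
  2   | tea | nurse | dog | black
  3   | smoothie | plumber | parrot | gray
  4   | juice | pilot | rabbit | brown
  5   | coffee | chef | cat | orange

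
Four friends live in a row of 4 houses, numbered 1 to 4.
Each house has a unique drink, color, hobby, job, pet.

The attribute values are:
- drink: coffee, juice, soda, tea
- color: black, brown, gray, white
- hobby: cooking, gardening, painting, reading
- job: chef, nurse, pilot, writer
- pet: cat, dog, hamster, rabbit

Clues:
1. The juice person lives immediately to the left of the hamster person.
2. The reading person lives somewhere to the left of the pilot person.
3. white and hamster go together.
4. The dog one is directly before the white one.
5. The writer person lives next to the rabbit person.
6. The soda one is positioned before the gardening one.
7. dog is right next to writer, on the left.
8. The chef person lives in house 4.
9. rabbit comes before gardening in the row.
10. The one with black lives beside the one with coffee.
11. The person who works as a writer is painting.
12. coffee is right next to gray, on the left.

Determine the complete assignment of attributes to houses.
Solution:

House | Drink | Color | Hobby | Job | Pet
-----------------------------------------
  1   | juice | black | reading | nurse | dog
  2   | coffee | white | painting | writer | hamster
  3   | soda | gray | cooking | pilot | rabbit
  4   | tea | brown | gardening | chef | cat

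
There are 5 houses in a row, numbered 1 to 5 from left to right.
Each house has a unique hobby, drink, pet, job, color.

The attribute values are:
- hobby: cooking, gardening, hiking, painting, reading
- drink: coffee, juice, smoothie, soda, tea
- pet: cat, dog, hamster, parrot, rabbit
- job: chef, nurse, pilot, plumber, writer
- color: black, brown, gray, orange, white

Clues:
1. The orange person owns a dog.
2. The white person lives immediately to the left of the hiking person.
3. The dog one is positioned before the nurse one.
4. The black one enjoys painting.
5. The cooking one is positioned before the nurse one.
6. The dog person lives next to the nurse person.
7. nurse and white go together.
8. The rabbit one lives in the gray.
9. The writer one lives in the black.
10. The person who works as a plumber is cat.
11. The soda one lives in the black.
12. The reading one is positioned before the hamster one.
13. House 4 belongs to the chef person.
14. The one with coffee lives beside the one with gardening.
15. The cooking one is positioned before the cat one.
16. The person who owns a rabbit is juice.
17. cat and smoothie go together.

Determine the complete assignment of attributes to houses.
Solution:

House | Hobby | Drink | Pet | Job | Color
-----------------------------------------
  1   | cooking | coffee | dog | pilot | orange
  2   | gardening | tea | parrot | nurse | white
  3   | hiking | smoothie | cat | plumber | brown
  4   | reading | juice | rabbit | chef | gray
  5   | painting | soda | hamster | writer | black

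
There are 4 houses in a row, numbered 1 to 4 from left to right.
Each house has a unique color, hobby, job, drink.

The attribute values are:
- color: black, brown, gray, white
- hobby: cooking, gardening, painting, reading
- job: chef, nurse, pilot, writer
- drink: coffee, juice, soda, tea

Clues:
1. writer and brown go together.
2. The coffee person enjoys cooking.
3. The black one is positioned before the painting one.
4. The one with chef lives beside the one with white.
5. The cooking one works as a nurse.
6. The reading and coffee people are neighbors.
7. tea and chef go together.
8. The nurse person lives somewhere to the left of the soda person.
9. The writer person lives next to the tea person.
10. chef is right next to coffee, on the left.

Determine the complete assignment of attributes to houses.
Solution:

House | Color | Hobby | Job | Drink
-----------------------------------
  1   | brown | gardening | writer | juice
  2   | black | reading | chef | tea
  3   | white | cooking | nurse | coffee
  4   | gray | painting | pilot | soda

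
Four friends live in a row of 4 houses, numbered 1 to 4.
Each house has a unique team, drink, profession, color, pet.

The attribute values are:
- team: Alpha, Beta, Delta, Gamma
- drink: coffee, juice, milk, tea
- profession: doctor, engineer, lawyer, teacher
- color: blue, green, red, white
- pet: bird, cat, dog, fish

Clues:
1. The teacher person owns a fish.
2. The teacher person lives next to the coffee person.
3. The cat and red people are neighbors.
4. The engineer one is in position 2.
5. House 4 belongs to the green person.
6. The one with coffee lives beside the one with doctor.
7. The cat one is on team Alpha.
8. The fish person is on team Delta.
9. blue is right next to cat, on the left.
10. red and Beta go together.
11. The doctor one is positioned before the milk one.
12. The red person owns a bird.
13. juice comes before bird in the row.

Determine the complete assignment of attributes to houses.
Solution:

House | Team | Drink | Profession | Color | Pet
-----------------------------------------------
  1   | Delta | juice | teacher | blue | fish
  2   | Alpha | coffee | engineer | white | cat
  3   | Beta | tea | doctor | red | bird
  4   | Gamma | milk | lawyer | green | dog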